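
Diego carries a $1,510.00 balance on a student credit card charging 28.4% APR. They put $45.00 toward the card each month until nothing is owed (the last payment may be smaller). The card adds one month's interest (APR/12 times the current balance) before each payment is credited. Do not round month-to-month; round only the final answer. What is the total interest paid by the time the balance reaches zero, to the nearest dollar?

$1,531

Monthly rate r = 28.4%/12 = 2.36667% = 0.0236667.
Payoff takes n = ⌈−ln(1 − rB₀/P)/ln(1+r)⌉ = ⌈67.573⌉ = 68 payments; the last is $25.92.
Total paid = 67·$45.00 + $25.92 = $3,040.92.
Total interest = total paid − principal = $3,040.92 − $1,510.00 = $1,530.92.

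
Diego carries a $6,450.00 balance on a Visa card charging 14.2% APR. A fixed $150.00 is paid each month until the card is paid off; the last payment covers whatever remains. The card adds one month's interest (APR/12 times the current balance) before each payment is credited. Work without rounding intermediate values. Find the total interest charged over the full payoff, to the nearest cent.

Monthly rate r = 14.2%/12 = 1.18333% = 0.0118333.
Payoff takes n = ⌈−ln(1 − rB₀/P)/ln(1+r)⌉ = ⌈60.437⌉ = 61 payments; the last is $65.75.
Total paid = 60·$150.00 + $65.75 = $9,065.75.
Total interest = total paid − principal = $9,065.75 − $6,450.00 = $2,615.75.

$2,615.75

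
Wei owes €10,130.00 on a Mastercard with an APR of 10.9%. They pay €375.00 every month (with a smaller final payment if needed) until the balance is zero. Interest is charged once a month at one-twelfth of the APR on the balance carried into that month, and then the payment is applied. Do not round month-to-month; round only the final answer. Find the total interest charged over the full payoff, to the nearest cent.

€1,545.67

Monthly rate r = 10.9%/12 = 0.908333% = 0.00908333.
Payoff takes n = ⌈−ln(1 − rB₀/P)/ln(1+r)⌉ = ⌈31.135⌉ = 32 payments; the last is €50.67.
Total paid = 31·€375.00 + €50.67 = €11,675.67.
Total interest = total paid − principal = €11,675.67 − €10,130.00 = €1,545.67.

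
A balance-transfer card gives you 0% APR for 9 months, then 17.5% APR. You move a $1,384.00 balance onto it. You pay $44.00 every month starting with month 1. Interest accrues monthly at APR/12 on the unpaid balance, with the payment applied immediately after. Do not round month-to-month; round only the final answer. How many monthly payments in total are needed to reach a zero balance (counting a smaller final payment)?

37 payments

Promo months 1–9 at r₀ = 0%/12 = 0; months 10+ at r₁ = 17.5%/12 = 0.0145833.
After month 9 (no interest yet): B = $1,384.00 − 9·$44.00 = $988.00.
Then at r₁ with $44.00/mo: n₂ = −ln(1 − r₁·B/P)/ln(1+r₁) ≈ 27.40 → 28 more payments.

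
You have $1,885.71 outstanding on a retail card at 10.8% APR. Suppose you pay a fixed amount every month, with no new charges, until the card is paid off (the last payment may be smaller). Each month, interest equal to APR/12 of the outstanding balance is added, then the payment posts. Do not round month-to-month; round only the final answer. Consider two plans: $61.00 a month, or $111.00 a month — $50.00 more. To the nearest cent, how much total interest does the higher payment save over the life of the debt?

$163.98

Monthly rate r = 10.8%/12 = 0.9% = 0.009.
At $61.00/mo: n = ⌈−ln(1 − rB₀/P)/ln(1+r)⌉ = 37 payments (last $23.78); total interest = total paid − $1,885.71 = $334.07.
At $111.00/mo: 19 payments (last $57.80); total interest $170.09.
Interest saved = $334.07 − $170.09 = $163.98.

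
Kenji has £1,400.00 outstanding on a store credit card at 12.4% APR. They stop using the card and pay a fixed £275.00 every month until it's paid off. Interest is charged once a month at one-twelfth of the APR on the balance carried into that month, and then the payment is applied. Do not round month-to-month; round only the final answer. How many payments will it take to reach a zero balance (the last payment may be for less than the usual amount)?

6 months

Monthly rate r = 12.4%/12 = 1.03333% = 0.0103333.
Recurrence: B ← B·(1+r) − £275.00.
Month 1: interest £14.47; balance after payment £1,139.47.
Month 2: interest £11.77; balance after payment £876.24.
Month 3: interest £9.05; balance after payment £610.30.
Month 4: interest £6.31; balance after payment £341.60.
Month 5: interest £3.53; balance after payment £70.13.
Month 6: interest £0.72; balance after payment £0.00.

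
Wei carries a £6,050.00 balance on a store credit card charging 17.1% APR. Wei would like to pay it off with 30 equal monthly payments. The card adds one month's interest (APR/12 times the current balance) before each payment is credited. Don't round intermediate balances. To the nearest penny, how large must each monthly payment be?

£249.25

Monthly rate r = 17.1%/12 = 1.425% = 0.01425.
Level-payment amortization: P = B₀·r / (1 − (1+r)^(−n)) = 6050.00·0.01425 / (1 − 1.01425^(−30)).
Denominator 1 − (1+r)^(−30) = 0.345891928.
P = 86.2125 / 0.345891928 ≈ 249.25.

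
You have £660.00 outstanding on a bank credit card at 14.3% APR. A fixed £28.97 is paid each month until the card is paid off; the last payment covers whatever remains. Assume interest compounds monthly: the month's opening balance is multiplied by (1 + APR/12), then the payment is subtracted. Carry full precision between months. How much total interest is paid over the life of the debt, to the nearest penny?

Monthly rate r = 14.3%/12 = 1.19167% = 0.0119167.
Payoff takes n = ⌈−ln(1 − rB₀/P)/ln(1+r)⌉ = ⌈26.739⌉ = 27 payments; the last is £21.43.
Total paid = 26·£28.97 + £21.43 = £774.65.
Total interest = total paid − principal = £774.65 − £660.00 = £114.65.

£114.65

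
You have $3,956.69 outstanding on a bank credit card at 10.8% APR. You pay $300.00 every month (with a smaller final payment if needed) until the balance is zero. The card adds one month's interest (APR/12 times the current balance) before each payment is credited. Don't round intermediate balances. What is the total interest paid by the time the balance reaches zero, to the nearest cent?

Monthly rate r = 10.8%/12 = 0.9% = 0.009.
Payoff takes n = ⌈−ln(1 − rB₀/P)/ln(1+r)⌉ = ⌈14.103⌉ = 15 payments; the last is $30.98.
Total paid = 14·$300.00 + $30.98 = $4,230.98.
Total interest = total paid − principal = $4,230.98 − $3,956.69 = $274.29.

$274.29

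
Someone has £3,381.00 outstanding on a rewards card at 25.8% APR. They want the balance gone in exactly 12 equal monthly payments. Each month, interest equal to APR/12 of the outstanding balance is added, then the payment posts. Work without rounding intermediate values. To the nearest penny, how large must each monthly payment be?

Monthly rate r = 25.8%/12 = 2.15% = 0.0215.
Level-payment amortization: P = B₀·r / (1 − (1+r)^(−n)) = 3381.00·0.0215 / (1 − 1.0215^(−12)).
Denominator 1 − (1+r)^(−12) = 0.225289311.
P = 72.6915 / 0.225289311 ≈ 322.66.

£322.66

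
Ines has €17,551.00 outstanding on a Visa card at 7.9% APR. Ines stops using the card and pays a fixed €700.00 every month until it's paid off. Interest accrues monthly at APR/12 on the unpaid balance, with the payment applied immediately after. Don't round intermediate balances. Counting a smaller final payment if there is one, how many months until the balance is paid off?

28 payments

Monthly rate r = 7.9%/12 = 0.658333% = 0.00658333.
Recurrence: B ← B·(1+r) − €700.00.
Month 1: interest €115.54; balance after payment €16,966.54.
Month 2: interest €111.70; balance after payment €16,378.24.
Closed form: n = −ln(1 − rB₀/P)/ln(1+r) = −ln(0.83494)/ln(1.00658) ≈ 27.492, so the balance reaches zero during payment 28.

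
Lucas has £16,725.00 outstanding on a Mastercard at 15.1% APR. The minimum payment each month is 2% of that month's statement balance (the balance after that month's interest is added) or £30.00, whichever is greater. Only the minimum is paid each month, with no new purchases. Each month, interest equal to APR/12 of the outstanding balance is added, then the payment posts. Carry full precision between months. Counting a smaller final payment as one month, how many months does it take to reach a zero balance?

Monthly rate r = 15.1%/12 = 1.25833% = 0.0125833.
While 2% of the post-interest balance exceeds £30.00, each month B ← (B·(1+r))·(1 − 0.02), i.e. B shrinks by the factor (1+r)·0.98 = 0.99233.
This holds for months 1–315. Entering month 316 the balance is £1,480.04; 2% of the post-interest balance is now below £30.00, so the flat £30.00 minimum applies from here.
From month 316 a fixed £30.00 at rate r clears £1,480.04 in 78 more payments. Total: 315 + 78 = 393 months.

393 months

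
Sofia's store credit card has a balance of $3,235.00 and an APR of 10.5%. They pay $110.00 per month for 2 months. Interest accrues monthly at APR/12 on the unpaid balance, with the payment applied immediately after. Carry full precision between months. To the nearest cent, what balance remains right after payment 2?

Monthly rate r = 10.5%/12 = 0.875% = 0.00875.
Each month: B ← B·(1+r) − $110.00.
Month 1: interest $28.31; balance after payment $3,153.31.
Month 2: interest $27.59; balance after payment $3,070.90.

$3,070.90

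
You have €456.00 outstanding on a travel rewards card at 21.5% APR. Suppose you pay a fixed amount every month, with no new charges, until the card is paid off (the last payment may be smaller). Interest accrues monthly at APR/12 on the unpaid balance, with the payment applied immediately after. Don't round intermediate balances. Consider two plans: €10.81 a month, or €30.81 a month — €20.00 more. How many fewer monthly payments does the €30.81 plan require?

Monthly rate r = 21.5%/12 = 1.79167% = 0.0179167.
At €10.81/mo: n = ⌈−ln(1 − rB₀/P)/ln(1+r)⌉ = 80 payments (last €4.17); total interest = total paid − €456.00 = €402.16.
At €30.81/mo: 18 payments (last €10.88); total interest €78.65.
Payments saved = 80 − 18 = 62.

62 fewer payments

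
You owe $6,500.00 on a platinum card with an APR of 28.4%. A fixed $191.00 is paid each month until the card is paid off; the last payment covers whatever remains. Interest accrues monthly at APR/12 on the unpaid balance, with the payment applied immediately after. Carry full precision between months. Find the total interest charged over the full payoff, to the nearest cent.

Monthly rate r = 28.4%/12 = 2.36667% = 0.0236667.
Payoff takes n = ⌈−ln(1 − rB₀/P)/ln(1+r)⌉ = ⌈69.978⌉ = 70 payments; the last is $186.92.
Total paid = 69·$191.00 + $186.92 = $13,365.92.
Total interest = total paid − principal = $13,365.92 − $6,500.00 = $6,865.92.

$6,865.92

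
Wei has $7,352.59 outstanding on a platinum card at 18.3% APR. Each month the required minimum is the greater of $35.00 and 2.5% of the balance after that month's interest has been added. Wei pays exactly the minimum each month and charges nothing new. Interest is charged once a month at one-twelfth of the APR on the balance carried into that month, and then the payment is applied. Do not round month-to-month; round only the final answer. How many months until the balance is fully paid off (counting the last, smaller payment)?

Monthly rate r = 18.3%/12 = 1.525% = 0.01525.
While 2.5% of the post-interest balance exceeds $35.00, each month B ← (B·(1+r))·(1 − 0.025), i.e. B shrinks by the factor (1+r)·0.975 = 0.98987.
This holds for months 1–165. Entering month 166 the balance is $1,370.08; 2.5% of the post-interest balance is now below $35.00, so the flat $35.00 minimum applies from here.
From month 166 a fixed $35.00 at rate r clears $1,370.08 in 61 more payments. Total: 165 + 61 = 226 months.

226 months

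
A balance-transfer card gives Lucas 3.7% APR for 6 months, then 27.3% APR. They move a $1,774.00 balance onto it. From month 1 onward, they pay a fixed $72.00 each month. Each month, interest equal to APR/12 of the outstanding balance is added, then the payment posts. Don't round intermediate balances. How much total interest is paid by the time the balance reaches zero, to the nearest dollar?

$477

Promo months 1–6 at r₀ = 3.7%/12 = 0.00308333; months 7+ at r₁ = 27.3%/12 = 0.02275.
After month 6: iterate B ← B·(1+r₀) − $72.00 for 6 months → $1,371.73.
Then at r₁ with $72.00/mo: n₂ = −ln(1 − r₁·B/P)/ln(1+r₁) ≈ 25.26 → 26 more payments.
Total paid = 31·$72.00 + $18.64 = $2,250.64; interest = $2,250.64 − $1,774.00 = $476.64.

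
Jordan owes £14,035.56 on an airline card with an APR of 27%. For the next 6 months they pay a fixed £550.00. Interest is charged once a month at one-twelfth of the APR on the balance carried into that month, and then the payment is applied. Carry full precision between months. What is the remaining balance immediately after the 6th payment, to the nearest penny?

Monthly rate r = 27%/12 = 2.25% = 0.0225.
Each month: B ← B·(1+r) − £550.00.
Month 1: interest £315.80; balance after payment £13,801.36.
Month 2: interest £310.53; balance after payment £13,561.89.
Month 3: interest £305.14; balance after payment £13,317.03.
Month 4: interest £299.63; balance after payment £13,066.67.
Month 5: interest £294.00; balance after payment £12,810.67.
Month 6: interest £288.24; balance after payment £12,548.91.

£12,548.91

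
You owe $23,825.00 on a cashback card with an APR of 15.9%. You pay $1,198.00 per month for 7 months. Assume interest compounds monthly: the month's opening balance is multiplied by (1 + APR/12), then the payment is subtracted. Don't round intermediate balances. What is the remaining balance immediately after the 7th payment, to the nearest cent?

$17,397.77

Monthly rate r = 15.9%/12 = 1.325% = 0.01325.
Each month: B ← B·(1+r) − $1,198.00.
Month 1: interest $315.68; balance after payment $22,942.68.
Month 2: interest $303.99; balance after payment $22,048.67.
Month 3: interest $292.14; balance after payment $21,142.82.
Month 4: interest $280.14; balance after payment $20,224.96.
Month 5: interest $267.98; balance after payment $19,294.94.
Month 6: interest $255.66; balance after payment $18,352.60.
Month 7: interest $243.17; balance after payment $17,397.77.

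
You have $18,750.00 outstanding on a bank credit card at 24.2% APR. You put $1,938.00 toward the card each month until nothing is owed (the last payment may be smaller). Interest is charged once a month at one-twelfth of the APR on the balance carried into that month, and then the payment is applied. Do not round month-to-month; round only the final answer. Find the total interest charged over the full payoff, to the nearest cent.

$2,320.20

Monthly rate r = 24.2%/12 = 2.01667% = 0.0201667.
Payoff takes n = ⌈−ln(1 − rB₀/P)/ln(1+r)⌉ = ⌈10.871⌉ = 11 payments; the last is $1,690.20.
Total paid = 10·$1,938.00 + $1,690.20 = $21,070.20.
Total interest = total paid − principal = $21,070.20 − $18,750.00 = $2,320.20.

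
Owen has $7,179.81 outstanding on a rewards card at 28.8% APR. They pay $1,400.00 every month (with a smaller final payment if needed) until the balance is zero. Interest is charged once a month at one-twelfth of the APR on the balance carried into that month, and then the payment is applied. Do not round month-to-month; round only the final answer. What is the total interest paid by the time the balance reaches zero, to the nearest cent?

$577.53

Monthly rate r = 28.8%/12 = 2.4% = 0.024.
Payoff takes n = ⌈−ln(1 − rB₀/P)/ln(1+r)⌉ = ⌈5.538⌉ = 6 payments; the last is $757.34.
Total paid = 5·$1,400.00 + $757.34 = $7,757.34.
Total interest = total paid − principal = $7,757.34 − $7,179.81 = $577.53.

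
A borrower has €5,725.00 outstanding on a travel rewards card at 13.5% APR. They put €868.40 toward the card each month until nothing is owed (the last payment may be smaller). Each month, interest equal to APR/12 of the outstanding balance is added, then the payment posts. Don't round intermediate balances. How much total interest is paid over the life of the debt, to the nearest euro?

Monthly rate r = 13.5%/12 = 1.125% = 0.01125.
Payoff takes n = ⌈−ln(1 − rB₀/P)/ln(1+r)⌉ = ⌈6.888⌉ = 7 payments; the last is €771.90.
Total paid = 6·€868.40 + €771.90 = €5,982.30.
Total interest = total paid − principal = €5,982.30 − €5,725.00 = €257.30.

€257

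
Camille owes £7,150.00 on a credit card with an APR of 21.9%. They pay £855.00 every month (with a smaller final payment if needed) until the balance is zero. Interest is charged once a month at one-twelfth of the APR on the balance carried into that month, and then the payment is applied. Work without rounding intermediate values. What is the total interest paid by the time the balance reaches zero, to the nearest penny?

Monthly rate r = 21.9%/12 = 1.825% = 0.01825.
Payoff takes n = ⌈−ln(1 − rB₀/P)/ln(1+r)⌉ = ⌈9.157⌉ = 10 payments; the last is £134.97.
Total paid = 9·£855.00 + £134.97 = £7,829.97.
Total interest = total paid − principal = £7,829.97 − £7,150.00 = £679.97.

£679.97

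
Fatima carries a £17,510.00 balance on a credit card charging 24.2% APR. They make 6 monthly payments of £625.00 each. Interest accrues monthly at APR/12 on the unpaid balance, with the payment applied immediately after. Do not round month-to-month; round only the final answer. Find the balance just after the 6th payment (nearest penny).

Monthly rate r = 24.2%/12 = 2.01667% = 0.0201667.
Each month: B ← B·(1+r) − £625.00.
Month 1: interest £353.12; balance after payment £17,238.12.
Month 2: interest £347.64; balance after payment £16,960.75.
Month 3: interest £342.04; balance after payment £16,677.80.
Month 4: interest £336.34; balance after payment £16,389.13.
Month 5: interest £330.51; balance after payment £16,094.65.
Month 6: interest £324.58; balance after payment £15,794.22.

£15,794.22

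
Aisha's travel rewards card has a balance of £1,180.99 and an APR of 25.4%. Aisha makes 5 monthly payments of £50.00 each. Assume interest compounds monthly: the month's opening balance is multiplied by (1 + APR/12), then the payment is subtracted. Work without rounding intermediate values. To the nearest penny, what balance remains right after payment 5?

Monthly rate r = 25.4%/12 = 2.11667% = 0.0211667.
Each month: B ← B·(1+r) − £50.00.
Month 1: interest £25.00; balance after payment £1,155.99.
Month 2: interest £24.47; balance after payment £1,130.46.
Month 3: interest £23.93; balance after payment £1,104.38.
Month 4: interest £23.38; balance after payment £1,077.76.
Month 5: interest £22.81; balance after payment £1,050.57.

£1,050.57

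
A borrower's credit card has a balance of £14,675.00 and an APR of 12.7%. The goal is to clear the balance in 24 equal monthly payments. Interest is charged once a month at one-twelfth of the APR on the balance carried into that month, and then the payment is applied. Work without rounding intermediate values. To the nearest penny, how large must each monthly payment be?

Monthly rate r = 12.7%/12 = 1.05833% = 0.0105833.
Level-payment amortization: P = B₀·r / (1 − (1+r)^(−n)) = 14675.00·0.0105833 / (1 − 1.01058^(−24)).
Denominator 1 − (1+r)^(−24) = 0.223272211.
P = 155.31 / 0.223272211 ≈ 695.61.

£695.61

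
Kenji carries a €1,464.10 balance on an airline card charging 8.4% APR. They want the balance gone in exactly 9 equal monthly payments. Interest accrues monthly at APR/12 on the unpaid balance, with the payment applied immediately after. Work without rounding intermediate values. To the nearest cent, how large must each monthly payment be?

Monthly rate r = 8.4%/12 = 0.7% = 0.007.
Level-payment amortization: P = B₀·r / (1 − (1+r)^(−n)) = 1464.10·0.007 / (1 − 1.007^(−9)).
Denominator 1 − (1+r)^(−9) = 0.0608504278.
P = 10.2487 / 0.0608504278 ≈ 168.42.

€168.42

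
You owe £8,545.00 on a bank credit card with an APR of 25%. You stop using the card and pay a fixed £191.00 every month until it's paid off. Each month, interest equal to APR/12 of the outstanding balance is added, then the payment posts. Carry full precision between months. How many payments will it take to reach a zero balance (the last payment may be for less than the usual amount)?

Monthly rate r = 25%/12 = 2.08333% = 0.0208333.
Recurrence: B ← B·(1+r) − £191.00.
Month 1: interest £178.02; balance after payment £8,532.02.
Month 2: interest £177.75; balance after payment £8,518.77.
Closed form: n = −ln(1 − rB₀/P)/ln(1+r) = −ln(0.067954)/ln(1.02083) ≈ 130.408, so the balance reaches zero during payment 131.

131 payments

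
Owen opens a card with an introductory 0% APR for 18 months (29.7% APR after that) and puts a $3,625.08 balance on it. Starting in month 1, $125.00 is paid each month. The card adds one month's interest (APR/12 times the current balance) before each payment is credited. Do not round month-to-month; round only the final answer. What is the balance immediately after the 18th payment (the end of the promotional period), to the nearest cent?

Promo months 1–18 at r₀ = 0%/12 = 0; months 19+ at r₁ = 29.7%/12 = 0.02475.
After month 18 (no interest yet): B = $3,625.08 − 18·$125.00 = $1,375.08.

$1,375.08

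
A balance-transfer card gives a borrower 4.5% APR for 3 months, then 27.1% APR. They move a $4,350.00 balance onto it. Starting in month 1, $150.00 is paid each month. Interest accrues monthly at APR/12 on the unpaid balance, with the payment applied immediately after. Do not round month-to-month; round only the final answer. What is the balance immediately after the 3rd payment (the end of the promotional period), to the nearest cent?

Promo months 1–3 at r₀ = 4.5%/12 = 0.00375; months 4+ at r₁ = 27.1%/12 = 0.0225833.
After month 3: iterate B ← B·(1+r₀) − $150.00 for 3 months → $3,947.43.

$3,947.43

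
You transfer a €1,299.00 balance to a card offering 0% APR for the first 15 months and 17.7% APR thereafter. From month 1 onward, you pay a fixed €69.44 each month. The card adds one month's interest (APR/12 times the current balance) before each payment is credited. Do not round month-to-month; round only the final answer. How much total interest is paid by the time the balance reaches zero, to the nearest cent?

€9.32

Promo months 1–15 at r₀ = 0%/12 = 0; months 16+ at r₁ = 17.7%/12 = 0.01475.
After month 15 (no interest yet): B = €1,299.00 − 15·€69.44 = €257.40.
Then at r₁ with €69.44/mo: n₂ = −ln(1 − r₁·B/P)/ln(1+r₁) ≈ 3.84 → 4 more payments.
Total paid = 18·€69.44 + €58.40 = €1,308.32; interest = €1,308.32 − €1,299.00 = €9.32.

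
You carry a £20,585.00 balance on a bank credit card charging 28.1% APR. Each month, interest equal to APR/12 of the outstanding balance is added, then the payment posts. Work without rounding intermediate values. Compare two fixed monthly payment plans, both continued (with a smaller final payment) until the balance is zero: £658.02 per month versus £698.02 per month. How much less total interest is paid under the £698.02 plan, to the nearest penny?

Monthly rate r = 28.1%/12 = 2.34167% = 0.0234167.
At £658.02/mo: n = ⌈−ln(1 − rB₀/P)/ln(1+r)⌉ = 57 payments (last £642.78); total interest = total paid − £20,585.00 = £16,906.90.
At £698.02/mo: 51 payments (last £474.92); total interest £14,790.92.
Interest saved = £16,906.90 − £14,790.92 = £2,115.98.

£2,115.98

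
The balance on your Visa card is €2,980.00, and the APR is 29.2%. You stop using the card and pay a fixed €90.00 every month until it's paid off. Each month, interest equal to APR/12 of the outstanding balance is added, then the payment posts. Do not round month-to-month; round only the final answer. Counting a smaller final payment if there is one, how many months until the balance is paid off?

69 months

Monthly rate r = 29.2%/12 = 2.43333% = 0.0243333.
Recurrence: B ← B·(1+r) − €90.00.
Month 1: interest €72.51; balance after payment €2,962.51.
Month 2: interest €72.09; balance after payment €2,944.60.
Closed form: n = −ln(1 − rB₀/P)/ln(1+r) = −ln(0.1943)/ln(1.02433) ≈ 68.146, so the balance reaches zero during payment 69.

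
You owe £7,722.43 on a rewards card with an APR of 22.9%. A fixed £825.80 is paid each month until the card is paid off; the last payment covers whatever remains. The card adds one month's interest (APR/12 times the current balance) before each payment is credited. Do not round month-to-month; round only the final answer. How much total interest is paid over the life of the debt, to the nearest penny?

£866.63

Monthly rate r = 22.9%/12 = 1.90833% = 0.0190833.
Payoff takes n = ⌈−ln(1 − rB₀/P)/ln(1+r)⌉ = ⌈10.399⌉ = 11 payments; the last is £331.06.
Total paid = 10·£825.80 + £331.06 = £8,589.06.
Total interest = total paid − principal = £8,589.06 − £7,722.43 = £866.63.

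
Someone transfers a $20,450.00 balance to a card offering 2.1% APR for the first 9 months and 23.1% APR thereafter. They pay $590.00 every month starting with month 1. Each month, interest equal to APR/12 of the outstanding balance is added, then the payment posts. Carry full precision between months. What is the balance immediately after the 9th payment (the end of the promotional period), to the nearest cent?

$15,427.03

Promo months 1–9 at r₀ = 2.1%/12 = 0.00175; months 10+ at r₁ = 23.1%/12 = 0.01925.
After month 9: iterate B ← B·(1+r₀) − $590.00 for 9 months → $15,427.03.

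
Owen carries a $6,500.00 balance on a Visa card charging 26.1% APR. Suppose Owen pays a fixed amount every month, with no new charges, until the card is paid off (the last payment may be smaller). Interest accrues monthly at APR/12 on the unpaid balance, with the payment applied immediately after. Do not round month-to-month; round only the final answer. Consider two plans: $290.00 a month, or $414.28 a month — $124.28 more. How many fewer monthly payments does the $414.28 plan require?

Monthly rate r = 26.1%/12 = 2.175% = 0.02175.
At $290.00/mo: n = ⌈−ln(1 − rB₀/P)/ln(1+r)⌉ = 32 payments (last $19.50); total interest = total paid − $6,500.00 = $2,509.50.
At $414.28/mo: 20 payments (last $166.62); total interest $1,537.94.
Payments saved = 32 − 20 = 12.

12 fewer payments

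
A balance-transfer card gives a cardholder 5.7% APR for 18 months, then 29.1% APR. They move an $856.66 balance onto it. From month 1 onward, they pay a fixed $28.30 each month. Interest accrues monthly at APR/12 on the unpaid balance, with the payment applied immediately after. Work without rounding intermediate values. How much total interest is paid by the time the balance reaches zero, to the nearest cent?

Promo months 1–18 at r₀ = 5.7%/12 = 0.00475; months 19+ at r₁ = 29.1%/12 = 0.02425.
After month 18: iterate B ← B·(1+r₀) − $28.30 for 18 months → $402.44.
Then at r₁ with $28.30/mo: n₂ = −ln(1 − r₁·B/P)/ln(1+r₁) ≈ 17.65 → 18 more payments.
Total paid = 35·$28.30 + $18.45 = $1,008.95; interest = $1,008.95 − $856.66 = $152.29.

$152.29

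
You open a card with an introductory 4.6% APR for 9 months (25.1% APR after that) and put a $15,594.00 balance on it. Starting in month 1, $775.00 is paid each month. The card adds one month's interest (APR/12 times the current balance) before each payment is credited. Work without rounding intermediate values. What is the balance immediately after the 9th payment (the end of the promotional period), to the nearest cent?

$9,057.40

Promo months 1–9 at r₀ = 4.6%/12 = 0.00383333; months 10+ at r₁ = 25.1%/12 = 0.0209167.
After month 9: iterate B ← B·(1+r₀) − $775.00 for 9 months → $9,057.40.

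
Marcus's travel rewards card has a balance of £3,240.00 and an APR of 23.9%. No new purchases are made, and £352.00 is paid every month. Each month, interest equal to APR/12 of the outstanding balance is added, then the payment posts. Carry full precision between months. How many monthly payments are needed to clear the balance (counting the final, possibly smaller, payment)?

Monthly rate r = 23.9%/12 = 1.99167% = 0.0199167.
Recurrence: B ← B·(1+r) − £352.00.
Month 1: interest £64.53; balance after payment £2,952.53.
Month 2: interest £58.80; balance after payment £2,659.33.
Closed form: n = −ln(1 − rB₀/P)/ln(1+r) = −ln(0.81668)/ln(1.01992) ≈ 10.269, so the balance reaches zero during payment 11.

11 payments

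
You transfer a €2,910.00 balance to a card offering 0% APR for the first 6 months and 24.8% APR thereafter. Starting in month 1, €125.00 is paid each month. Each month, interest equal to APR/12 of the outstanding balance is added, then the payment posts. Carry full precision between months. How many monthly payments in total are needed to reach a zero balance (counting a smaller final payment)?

Promo months 1–6 at r₀ = 0%/12 = 0; months 7+ at r₁ = 24.8%/12 = 0.0206667.
After month 6 (no interest yet): B = €2,910.00 − 6·€125.00 = €2,160.00.
Then at r₁ with €125.00/mo: n₂ = −ln(1 − r₁·B/P)/ln(1+r₁) ≈ 21.60 → 22 more payments.

28 months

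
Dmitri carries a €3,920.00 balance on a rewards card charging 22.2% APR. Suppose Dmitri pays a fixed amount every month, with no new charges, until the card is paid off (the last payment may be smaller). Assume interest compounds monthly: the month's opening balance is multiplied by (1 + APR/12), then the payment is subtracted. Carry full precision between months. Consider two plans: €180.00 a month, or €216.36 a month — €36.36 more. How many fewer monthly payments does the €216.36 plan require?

Monthly rate r = 22.2%/12 = 1.85% = 0.0185.
At €180.00/mo: n = ⌈−ln(1 − rB₀/P)/ln(1+r)⌉ = 29 payments (last €23.61); total interest = total paid − €3,920.00 = €1,143.61.
At €216.36/mo: 23 payments (last €58.95); total interest €898.87.
Payments saved = 29 − 23 = 6.

6 fewer payments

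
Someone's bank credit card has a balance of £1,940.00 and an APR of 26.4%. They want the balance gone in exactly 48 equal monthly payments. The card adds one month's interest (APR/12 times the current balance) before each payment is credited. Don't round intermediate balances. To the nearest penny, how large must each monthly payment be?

Monthly rate r = 26.4%/12 = 2.2% = 0.022.
Level-payment amortization: P = B₀·r / (1 − (1+r)^(−n)) = 1940.00·0.022 / (1 − 1.022^(−48)).
Denominator 1 − (1+r)^(−48) = 0.648150449.
P = 42.68 / 0.648150449 ≈ 65.85.

£65.85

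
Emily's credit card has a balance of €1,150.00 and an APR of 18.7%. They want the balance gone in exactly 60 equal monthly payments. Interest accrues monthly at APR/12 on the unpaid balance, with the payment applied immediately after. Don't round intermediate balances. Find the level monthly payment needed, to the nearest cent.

Monthly rate r = 18.7%/12 = 1.55833% = 0.0155833.
Level-payment amortization: P = B₀·r / (1 − (1+r)^(−n)) = 1150.00·0.0155833 / (1 − 1.01558^(−60)).
Denominator 1 − (1+r)^(−60) = 0.604573205.
P = 17.9208 / 0.604573205 ≈ 29.64.

€29.64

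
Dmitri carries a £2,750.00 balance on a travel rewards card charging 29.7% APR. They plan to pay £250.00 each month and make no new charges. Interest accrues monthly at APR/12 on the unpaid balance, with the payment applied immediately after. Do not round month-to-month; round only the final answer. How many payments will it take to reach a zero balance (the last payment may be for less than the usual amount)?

13 payments

Monthly rate r = 29.7%/12 = 2.475% = 0.02475.
Recurrence: B ← B·(1+r) − £250.00.
Month 1: interest £68.06; balance after payment £2,568.06.
Month 2: interest £63.56; balance after payment £2,381.62.
Closed form: n = −ln(1 − rB₀/P)/ln(1+r) = −ln(0.72775)/ln(1.02475) ≈ 12.999, so the balance reaches zero during payment 13.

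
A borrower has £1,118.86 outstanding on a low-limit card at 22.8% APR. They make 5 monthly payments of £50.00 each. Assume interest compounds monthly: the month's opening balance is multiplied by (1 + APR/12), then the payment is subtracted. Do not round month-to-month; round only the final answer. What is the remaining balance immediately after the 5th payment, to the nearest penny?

£969.59

Monthly rate r = 22.8%/12 = 1.9% = 0.019.
Each month: B ← B·(1+r) − £50.00.
Month 1: interest £21.26; balance after payment £1,090.12.
Month 2: interest £20.71; balance after payment £1,060.83.
Month 3: interest £20.16; balance after payment £1,030.99.
Month 4: interest £19.59; balance after payment £1,000.58.
Month 5: interest £19.01; balance after payment £969.59.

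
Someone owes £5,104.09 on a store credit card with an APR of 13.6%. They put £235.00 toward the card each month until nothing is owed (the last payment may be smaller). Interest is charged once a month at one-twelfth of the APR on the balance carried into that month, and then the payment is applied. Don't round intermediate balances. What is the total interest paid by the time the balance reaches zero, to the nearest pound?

£788

Monthly rate r = 13.6%/12 = 1.13333% = 0.0113333.
Payoff takes n = ⌈−ln(1 − rB₀/P)/ln(1+r)⌉ = ⌈25.073⌉ = 26 payments; the last is £17.36.
Total paid = 25·£235.00 + £17.36 = £5,892.36.
Total interest = total paid − principal = £5,892.36 − £5,104.09 = £788.27.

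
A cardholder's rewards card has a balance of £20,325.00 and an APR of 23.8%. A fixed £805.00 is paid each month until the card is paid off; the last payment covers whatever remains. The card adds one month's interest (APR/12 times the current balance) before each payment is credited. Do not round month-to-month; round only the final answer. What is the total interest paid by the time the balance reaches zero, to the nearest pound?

Monthly rate r = 23.8%/12 = 1.98333% = 0.0198333.
Payoff takes n = ⌈−ln(1 − rB₀/P)/ln(1+r)⌉ = ⌈35.372⌉ = 36 payments; the last is £300.97.
Total paid = 35·£805.00 + £300.97 = £28,475.97.
Total interest = total paid − principal = £28,475.97 − £20,325.00 = £8,150.97.

£8,151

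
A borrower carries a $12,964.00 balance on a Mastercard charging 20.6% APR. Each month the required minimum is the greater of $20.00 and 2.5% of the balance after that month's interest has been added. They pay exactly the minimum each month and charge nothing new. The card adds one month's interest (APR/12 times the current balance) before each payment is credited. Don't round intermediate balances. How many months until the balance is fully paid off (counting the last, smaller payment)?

404 months

Monthly rate r = 20.6%/12 = 1.71667% = 0.0171667.
While 2.5% of the post-interest balance exceeds $20.00, each month B ← (B·(1+r))·(1 − 0.025), i.e. B shrinks by the factor (1+r)·0.975 = 0.99174.
This holds for months 1–338. Entering month 339 the balance is $784.94; 2.5% of the post-interest balance is now below $20.00, so the flat $20.00 minimum applies from here.
From month 339 a fixed $20.00 at rate r clears $784.94 in 66 more payments. Total: 338 + 66 = 404 months.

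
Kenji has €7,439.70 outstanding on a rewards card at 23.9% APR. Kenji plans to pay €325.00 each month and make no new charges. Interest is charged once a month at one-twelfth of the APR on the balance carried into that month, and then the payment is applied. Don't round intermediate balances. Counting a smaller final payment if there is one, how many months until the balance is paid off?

Monthly rate r = 23.9%/12 = 1.99167% = 0.0199167.
Recurrence: B ← B·(1+r) − €325.00.
Month 1: interest €148.17; balance after payment €7,262.87.
Month 2: interest €144.65; balance after payment €7,082.53.
Closed form: n = −ln(1 − rB₀/P)/ln(1+r) = −ln(0.54408)/ln(1.01992) ≈ 30.864, so the balance reaches zero during payment 31.

31 months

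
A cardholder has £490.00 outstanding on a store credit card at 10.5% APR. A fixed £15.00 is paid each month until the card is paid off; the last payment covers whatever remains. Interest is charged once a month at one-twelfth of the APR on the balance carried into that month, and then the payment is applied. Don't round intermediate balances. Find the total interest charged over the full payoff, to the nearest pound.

Monthly rate r = 10.5%/12 = 0.875% = 0.00875.
Payoff takes n = ⌈−ln(1 − rB₀/P)/ln(1+r)⌉ = ⌈38.641⌉ = 39 payments; the last is £9.63.
Total paid = 38·£15.00 + £9.63 = £579.63.
Total interest = total paid − principal = £579.63 − £490.00 = £89.63.

£90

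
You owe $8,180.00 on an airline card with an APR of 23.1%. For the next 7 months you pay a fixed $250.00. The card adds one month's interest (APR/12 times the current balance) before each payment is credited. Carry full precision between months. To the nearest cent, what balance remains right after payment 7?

Monthly rate r = 23.1%/12 = 1.925% = 0.01925.
Each month: B ← B·(1+r) − $250.00.
Month 1: interest $157.47; balance after payment $8,087.47.
Month 2: interest $155.68; balance after payment $7,993.15.
Month 3: interest $153.87; balance after payment $7,897.02.
Month 4: interest $152.02; balance after payment $7,799.03.
Month 5: interest $150.13; balance after payment $7,699.17.
Month 6: interest $148.21; balance after payment $7,597.37.
Month 7: interest $146.25; balance after payment $7,493.62.

$7,493.62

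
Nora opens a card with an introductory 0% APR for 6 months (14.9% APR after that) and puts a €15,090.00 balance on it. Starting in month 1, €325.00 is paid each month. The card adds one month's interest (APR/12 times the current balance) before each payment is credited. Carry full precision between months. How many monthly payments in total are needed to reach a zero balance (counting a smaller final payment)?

63 months

Promo months 1–6 at r₀ = 0%/12 = 0; months 7+ at r₁ = 14.9%/12 = 0.0124167.
After month 6 (no interest yet): B = €15,090.00 − 6·€325.00 = €13,140.00.
Then at r₁ with €325.00/mo: n₂ = −ln(1 − r₁·B/P)/ln(1+r₁) ≈ 56.50 → 57 more payments.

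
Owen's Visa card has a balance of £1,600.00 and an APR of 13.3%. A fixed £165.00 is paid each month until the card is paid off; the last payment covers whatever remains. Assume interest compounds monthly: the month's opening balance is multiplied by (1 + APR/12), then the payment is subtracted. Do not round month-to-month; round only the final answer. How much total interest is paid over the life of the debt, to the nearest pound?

Monthly rate r = 13.3%/12 = 1.10833% = 0.0110833.
Payoff takes n = ⌈−ln(1 − rB₀/P)/ln(1+r)⌉ = ⌈10.315⌉ = 11 payments; the last is £52.24.
Total paid = 10·£165.00 + £52.24 = £1,702.24.
Total interest = total paid − principal = £1,702.24 − £1,600.00 = £102.24.

£102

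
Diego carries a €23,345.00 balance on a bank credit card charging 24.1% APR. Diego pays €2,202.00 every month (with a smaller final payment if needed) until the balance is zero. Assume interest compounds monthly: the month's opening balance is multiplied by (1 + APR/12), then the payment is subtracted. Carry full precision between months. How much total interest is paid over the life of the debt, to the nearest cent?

Monthly rate r = 24.1%/12 = 2.00833% = 0.0200833.
Payoff takes n = ⌈−ln(1 − rB₀/P)/ln(1+r)⌉ = ⌈12.041⌉ = 13 payments; the last is €90.66.
Total paid = 12·€2,202.00 + €90.66 = €26,514.66.
Total interest = total paid − principal = €26,514.66 − €23,345.00 = €3,169.66.

€3,169.66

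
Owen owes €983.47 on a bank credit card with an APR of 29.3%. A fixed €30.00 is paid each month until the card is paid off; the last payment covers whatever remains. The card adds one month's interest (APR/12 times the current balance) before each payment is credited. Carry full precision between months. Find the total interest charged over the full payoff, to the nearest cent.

Monthly rate r = 29.3%/12 = 2.44167% = 0.0244167.
Payoff takes n = ⌈−ln(1 − rB₀/P)/ln(1+r)⌉ = ⌈66.807⌉ = 67 payments; the last is €24.28.
Total paid = 66·€30.00 + €24.28 = €2,004.28.
Total interest = total paid − principal = €2,004.28 − €983.47 = €1,020.81.

€1,020.81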